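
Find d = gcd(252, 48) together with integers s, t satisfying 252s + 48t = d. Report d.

Repeated division:
252 = 5*48 + 12
48 = 4*12 + 0
gcd(252, 48) = 12.
Express as a combination:
12 = 252 − 5·48
So 12 = (1)·252 + (-5)·48.

12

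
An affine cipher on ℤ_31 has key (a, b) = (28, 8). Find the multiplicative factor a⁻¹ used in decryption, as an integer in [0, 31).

Apply the Euclidean algorithm to 31 and 28:
31 = 1*28 + 3
28 = 9*3 + 1
3 = 3*1 + 0
gcd = 1, so the inverse exists. Back-substitute:
1 = 28 − 9·3
1 = −9·31 + 10·28
So 28·10 ≡ 1 (mod 31).

10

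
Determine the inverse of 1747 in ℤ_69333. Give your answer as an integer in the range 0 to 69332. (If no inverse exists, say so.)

16351

Extended Euclidean algorithm:
69333 = 39×1747 + 1200
1747 = 1×1200 + 547
1200 = 2×547 + 106
547 = 5×106 + 17
106 = 6×17 + 4
17 = 4×4 + 1
4 = 4×1 + 0
gcd = 1, so the inverse exists. Back-substitute:
1 = 17 − 4·4
1 = −4·106 + 25·17
1 = 25·547 − 129·106
1 = −129·1200 + 283·547
1 = 283·1747 − 412·1200
1 = −412·69333 + 16351·1747
So 1747·16351 ≡ 1 (mod 69333).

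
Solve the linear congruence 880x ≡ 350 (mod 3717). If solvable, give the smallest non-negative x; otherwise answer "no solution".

2408

First find gcd(880, 3717):
3717 = 4*880 + 197
880 = 4*197 + 92
197 = 2*92 + 13
92 = 7*13 + 1
13 = 13*1 + 0
gcd = 1, so a unique solution mod 3717 exists.
Back-substitute for the Bézout coefficients:
1 = 92 − 7·13
1 = −7·197 + 15·92
1 = 15·880 − 67·197
1 = −67·3717 + 283·880
So 880·(283) ≡ 1 (mod 3717), giving 880⁻¹ ≡ 283.
x ≡ 880⁻¹·350 ≡ 283·350 ≡ 2408 (mod 3717).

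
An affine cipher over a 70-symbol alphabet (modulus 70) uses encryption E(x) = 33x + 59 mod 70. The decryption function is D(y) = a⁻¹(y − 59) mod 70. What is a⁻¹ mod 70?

Apply the Euclidean algorithm to 70 and 33:
70 = 2·33 + 4
33 = 8·4 + 1
4 = 4·1 + 0
gcd = 1, so the inverse exists. Back-substitute:
1 = 33 − 8·4
1 = −8·70 + 17·33
So 33·17 ≡ 1 (mod 70).

17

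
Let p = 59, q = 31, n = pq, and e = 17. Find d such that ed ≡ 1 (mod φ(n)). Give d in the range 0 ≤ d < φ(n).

1433

φ(n) = (p−1)(q−1) = 58·30 = 1740.
Need d with 17·d ≡ 1 (mod 1740). Apply the extended Euclidean algorithm:
1740 = 102*17 + 6
17 = 2*6 + 5
6 = 1*5 + 1
5 = 5*1 + 0
Back-substitute:
1 = 6 − 5
1 = −17 + 3·6
1 = 3·1740 − 307·17
So 17·(-307) ≡ 1 (mod 1740), hence d ≡ -307 ≡ 1433 (mod 1740).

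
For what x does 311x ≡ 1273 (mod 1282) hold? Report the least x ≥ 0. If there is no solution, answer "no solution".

First find gcd(311, 1282):
1282 = 4·311 + 38
311 = 8·38 + 7
38 = 5·7 + 3
7 = 2·3 + 1
3 = 3·1 + 0
gcd = 1, so a unique solution mod 1282 exists.
Back-substitute for the Bézout coefficients:
1 = 7 − 2·3
1 = −2·38 + 11·7
1 = 11·311 − 90·38
1 = −90·1282 + 371·311
So 311·(371) ≡ 1 (mod 1282), giving 311⁻¹ ≡ 371.
x ≡ 311⁻¹·1273 ≡ 371·1273 ≡ 507 (mod 1282).

507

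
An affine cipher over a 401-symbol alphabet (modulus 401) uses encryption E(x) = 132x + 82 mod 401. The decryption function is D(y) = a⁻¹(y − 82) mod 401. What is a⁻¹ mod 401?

240

Run Euclid on (401, 132):
401 = 3·132 + 5
132 = 26·5 + 2
5 = 2·2 + 1
2 = 2·1 + 0
Since gcd(132, 401) = 1, back-substitute to write 1 as a combination:
1 = 5 − 2·2
1 = −2·132 + 53·5
1 = 53·401 − 161·132
Thus 132·(-161) ≡ 1 (mod 401); reducing, -161 mod 401 = 240.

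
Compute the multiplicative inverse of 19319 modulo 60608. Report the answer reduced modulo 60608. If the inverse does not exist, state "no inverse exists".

Extended Euclidean algorithm:
60608 = 3·19319 + 2651
19319 = 7·2651 + 762
2651 = 3·762 + 365
762 = 2·365 + 32
365 = 11·32 + 13
32 = 2·13 + 6
13 = 2·6 + 1
6 = 6·1 + 0
gcd = 1, so the inverse exists. Back-substitute:
1 = 13 − 2·6
1 = −2·32 + 5·13
1 = 5·365 − 57·32
1 = −57·762 + 119·365
1 = 119·2651 − 414·762
1 = −414·19319 + 3017·2651
1 = 3017·60608 − 9465·19319
Hence 19319⁻¹ ≡ -9465 ≡ 51143 (mod 60608).

51143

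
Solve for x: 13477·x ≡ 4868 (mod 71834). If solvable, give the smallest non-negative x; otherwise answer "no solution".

First find gcd(13477, 71834):
71834 = 5·13477 + 4449
13477 = 3·4449 + 130
4449 = 34·130 + 29
130 = 4·29 + 14
29 = 2·14 + 1
14 = 14·1 + 0
gcd = 1, so a unique solution mod 71834 exists.
Back-substitute for the Bézout coefficients:
1 = 29 − 2·14
1 = −2·130 + 9·29
1 = 9·4449 − 308·130
1 = −308·13477 + 933·4449
1 = 933·71834 − 4973·13477
So 13477·(-4973) ≡ 1 (mod 71834), giving 13477⁻¹ ≡ 66861.
x ≡ 13477⁻¹·4868 ≡ 66861·4868 ≡ 71328 (mod 71834).

71328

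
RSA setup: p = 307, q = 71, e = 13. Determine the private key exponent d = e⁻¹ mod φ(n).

φ(n) = (p−1)(q−1) = 306·70 = 21420.
Need d with 13·d ≡ 1 (mod 21420). Apply the extended Euclidean algorithm:
21420 = 1647×13 + 9
13 = 1×9 + 4
9 = 2×4 + 1
4 = 4×1 + 0
Back-substitute:
1 = 9 − 2·4
1 = −2·13 + 3·9
1 = 3·21420 − 4943·13
So 13·(-4943) ≡ 1 (mod 21420), hence d ≡ -4943 ≡ 16477 (mod 21420).

16477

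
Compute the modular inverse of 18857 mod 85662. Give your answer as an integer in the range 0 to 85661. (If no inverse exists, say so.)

59873

Run Euclid on (85662, 18857):
85662 = 4*18857 + 10234
18857 = 1*10234 + 8623
10234 = 1*8623 + 1611
8623 = 5*1611 + 568
1611 = 2*568 + 475
568 = 1*475 + 93
475 = 5*93 + 10
93 = 9*10 + 3
10 = 3*3 + 1
3 = 3*1 + 0
Since gcd(18857, 85662) = 1, back-substitute to write 1 as a combination:
1 = 10 − 3·3
1 = −3·93 + 28·10
1 = 28·475 − 143·93
1 = −143·568 + 171·475
1 = 171·1611 − 485·568
1 = −485·8623 + 2596·1611
1 = 2596·10234 − 3081·8623
1 = −3081·18857 + 5677·10234
1 = 5677·85662 − 25789·18857
Thus 18857·(-25789) ≡ 1 (mod 85662); reducing, -25789 mod 85662 = 59873.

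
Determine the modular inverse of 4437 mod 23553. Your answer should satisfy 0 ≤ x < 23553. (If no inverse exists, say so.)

no inverse exists

Compute gcd(4437, 23553):
23553 = 5×4437 + 1368
4437 = 3×1368 + 333
1368 = 4×333 + 36
333 = 9×36 + 9
36 = 4×9 + 0
The gcd is 9, not 1, hence no inverse exists.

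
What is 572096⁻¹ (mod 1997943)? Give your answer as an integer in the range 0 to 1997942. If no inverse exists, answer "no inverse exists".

gcd(1997943, 572096) by repeated division:
1997943 = 3×572096 + 281655
572096 = 2×281655 + 8786
281655 = 32×8786 + 503
8786 = 17×503 + 235
503 = 2×235 + 33
235 = 7×33 + 4
33 = 8×4 + 1
4 = 4×1 + 0
gcd = 1, so the inverse exists. Back-substitute:
1 = 33 − 8·4
1 = −8·235 + 57·33
1 = 57·503 − 122·235
1 = −122·8786 + 2131·503
1 = 2131·281655 − 68314·8786
1 = −68314·572096 + 138759·281655
1 = 138759·1997943 − 484591·572096
So 572096·(-484591) ≡ 1 (mod 1997943), and -484591 ≡ 1513352 (mod 1997943).

1513352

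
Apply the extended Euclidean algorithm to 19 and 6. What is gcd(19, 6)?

1

Apply Euclid's algorithm to 19 and 6:
19 = 3·6 + 1
6 = 6·1 + 0
gcd(19, 6) = 1.
Back-substituting:
1 = 19 − 3·6
So 1 = (1)·19 + (-3)·6.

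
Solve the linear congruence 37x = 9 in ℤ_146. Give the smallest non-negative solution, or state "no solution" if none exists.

91

First find gcd(37, 146):
146 = 3*37 + 35
37 = 1*35 + 2
35 = 17*2 + 1
2 = 2*1 + 0
gcd = 1, so a unique solution mod 146 exists.
Back-substitute for the Bézout coefficients:
1 = 35 − 17·2
1 = −17·37 + 18·35
1 = 18·146 − 71·37
So 37·(-71) ≡ 1 (mod 146), giving 37⁻¹ ≡ 75.
x ≡ 37⁻¹·9 ≡ 75·9 ≡ 91 (mod 146).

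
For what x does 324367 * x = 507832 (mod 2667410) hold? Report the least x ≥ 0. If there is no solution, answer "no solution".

First find gcd(324367, 2667410):
2667410 = 8×324367 + 72474
324367 = 4×72474 + 34471
72474 = 2×34471 + 3532
34471 = 9×3532 + 2683
3532 = 1×2683 + 849
2683 = 3×849 + 136
849 = 6×136 + 33
136 = 4×33 + 4
33 = 8×4 + 1
4 = 4×1 + 0
gcd = 1, so a unique solution mod 2667410 exists.
Back-substitute for the Bézout coefficients:
1 = 33 − 8·4
1 = −8·136 + 33·33
1 = 33·849 − 206·136
1 = −206·2683 + 651·849
1 = 651·3532 − 857·2683
1 = −857·34471 + 8364·3532
1 = 8364·72474 − 17585·34471
1 = −17585·324367 + 78704·72474
1 = 78704·2667410 − 647217·324367
So 324367·(-647217) ≡ 1 (mod 2667410), giving 324367⁻¹ ≡ 2020193.
x ≡ 324367⁻¹·507832 ≡ 2020193·507832 ≡ 756656 (mod 2667410).

756656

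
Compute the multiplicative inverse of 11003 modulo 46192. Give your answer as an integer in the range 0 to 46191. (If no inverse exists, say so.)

Run Euclid on (46192, 11003):
46192 = 4*11003 + 2180
11003 = 5*2180 + 103
2180 = 21*103 + 17
103 = 6*17 + 1
17 = 17*1 + 0
Since gcd(11003, 46192) = 1, back-substitute to write 1 as a combination:
1 = 103 − 6·17
1 = −6·2180 + 127·103
1 = 127·11003 − 641·2180
1 = −641·46192 + 2691·11003
So 11003·2691 ≡ 1 (mod 46192).

2691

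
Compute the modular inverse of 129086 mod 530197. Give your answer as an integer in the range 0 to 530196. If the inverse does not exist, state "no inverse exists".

314222

Run Euclid on (530197, 129086):
530197 = 4*129086 + 13853
129086 = 9*13853 + 4409
13853 = 3*4409 + 626
4409 = 7*626 + 27
626 = 23*27 + 5
27 = 5*5 + 2
5 = 2*2 + 1
2 = 2*1 + 0
The gcd is 1. Working backward:
1 = 5 − 2·2
1 = −2·27 + 11·5
1 = 11·626 − 255·27
1 = −255·4409 + 1796·626
1 = 1796·13853 − 5643·4409
1 = −5643·129086 + 52583·13853
1 = 52583·530197 − 215975·129086
Hence 129086⁻¹ ≡ -215975 ≡ 314222 (mod 530197).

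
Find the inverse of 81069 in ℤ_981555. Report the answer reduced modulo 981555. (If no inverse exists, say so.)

no inverse exists

Compute gcd(81069, 981555):
981555 = 12×81069 + 8727
81069 = 9×8727 + 2526
8727 = 3×2526 + 1149
2526 = 2×1149 + 228
1149 = 5×228 + 9
228 = 25×9 + 3
9 = 3×3 + 0
gcd(81069, 981555) = 3 ≠ 1, so 81069 has no multiplicative inverse modulo 981555.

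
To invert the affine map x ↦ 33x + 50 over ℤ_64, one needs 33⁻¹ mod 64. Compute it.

Run Euclid on (64, 33):
64 = 1×33 + 31
33 = 1×31 + 2
31 = 15×2 + 1
2 = 2×1 + 0
The gcd is 1. Working backward:
1 = 31 − 15·2
1 = −15·33 + 16·31
1 = 16·64 − 31·33
Thus 33·(-31) ≡ 1 (mod 64); reducing, -31 mod 64 = 33.

33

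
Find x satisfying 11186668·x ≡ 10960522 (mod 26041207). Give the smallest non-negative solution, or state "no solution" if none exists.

First find gcd(11186668, 26041207):
26041207 = 2*11186668 + 3667871
11186668 = 3*3667871 + 183055
3667871 = 20*183055 + 6771
183055 = 27*6771 + 238
6771 = 28*238 + 107
238 = 2*107 + 24
107 = 4*24 + 11
24 = 2*11 + 2
11 = 5*2 + 1
2 = 2*1 + 0
gcd = 1, so a unique solution mod 26041207 exists.
Back-substitute for the Bézout coefficients:
1 = 11 − 5·2
1 = −5·24 + 11·11
1 = 11·107 − 49·24
1 = −49·238 + 109·107
1 = 109·6771 − 3101·238
1 = −3101·183055 + 83836·6771
1 = 83836·3667871 − 1679821·183055
1 = −1679821·11186668 + 5123299·3667871
1 = 5123299·26041207 − 11926419·11186668
So 11186668·(-11926419) ≡ 1 (mod 26041207), giving 11186668⁻¹ ≡ 14114788.
x ≡ 11186668⁻¹·10960522 ≡ 14114788·10960522 ≡ 24142185 (mod 26041207).

24142185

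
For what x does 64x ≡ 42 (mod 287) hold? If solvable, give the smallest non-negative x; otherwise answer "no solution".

First find gcd(64, 287):
287 = 4*64 + 31
64 = 2*31 + 2
31 = 15*2 + 1
2 = 2*1 + 0
gcd = 1, so a unique solution mod 287 exists.
Back-substitute for the Bézout coefficients:
1 = 31 − 15·2
1 = −15·64 + 31·31
1 = 31·287 − 139·64
So 64·(-139) ≡ 1 (mod 287), giving 64⁻¹ ≡ 148.
x ≡ 64⁻¹·42 ≡ 148·42 ≡ 189 (mod 287).

189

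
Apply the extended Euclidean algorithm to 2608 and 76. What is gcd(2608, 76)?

4

Repeated division:
2608 = 34*76 + 24
76 = 3*24 + 4
24 = 6*4 + 0
gcd(2608, 76) = 4.
Back-substituting:
4 = 76 − 3·24
4 = −3·2608 + 103·76
So 4 = (-3)·2608 + (103)·76.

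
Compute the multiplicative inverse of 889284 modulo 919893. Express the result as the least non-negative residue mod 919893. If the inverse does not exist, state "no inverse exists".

no inverse exists

Euclidean algorithm on 919893, 889284:
919893 = 1×889284 + 30609
889284 = 29×30609 + 1623
30609 = 18×1623 + 1395
1623 = 1×1395 + 228
1395 = 6×228 + 27
228 = 8×27 + 12
27 = 2×12 + 3
12 = 4×3 + 0
gcd(889284, 919893) = 3 ≠ 1, so 889284 has no multiplicative inverse modulo 919893.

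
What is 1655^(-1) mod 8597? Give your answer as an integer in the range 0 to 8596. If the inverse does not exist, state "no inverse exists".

gcd(8597, 1655) by repeated division:
8597 = 5×1655 + 322
1655 = 5×322 + 45
322 = 7×45 + 7
45 = 6×7 + 3
7 = 2×3 + 1
3 = 3×1 + 0
Since gcd(1655, 8597) = 1, back-substitute to write 1 as a combination:
1 = 7 − 2·3
1 = −2·45 + 13·7
1 = 13·322 − 93·45
1 = −93·1655 + 478·322
1 = 478·8597 − 2483·1655
Hence 1655⁻¹ ≡ -2483 ≡ 6114 (mod 8597).

6114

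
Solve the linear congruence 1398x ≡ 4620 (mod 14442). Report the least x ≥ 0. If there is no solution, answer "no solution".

2307

First find gcd(1398, 14442):
14442 = 10·1398 + 462
1398 = 3·462 + 12
462 = 38·12 + 6
12 = 2·6 + 0
gcd = 6 and 6 | 4620, so solutions exist. Divide through by 6: 233x ≡ 770 (mod 2407).
Now find 233⁻¹ mod 2407:
2407 = 10·233 + 77
233 = 3·77 + 2
77 = 38·2 + 1
2 = 2·1 + 0
Back-substitute:
1 = 77 − 38·2
1 = −38·233 + 115·77
1 = 115·2407 − 1188·233
So 233·(-1188) ≡ 1 (mod 2407), i.e. 233⁻¹ ≡ 1219.
Then x ≡ 1219·770 ≡ 2307 (mod 2407); the smallest non-negative solution is x = 2307.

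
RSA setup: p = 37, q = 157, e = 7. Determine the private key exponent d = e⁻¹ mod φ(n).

φ(n) = (p−1)(q−1) = 36·156 = 5616.
Need d with 7·d ≡ 1 (mod 5616). Apply the extended Euclidean algorithm:
5616 = 802×7 + 2
7 = 3×2 + 1
2 = 2×1 + 0
Back-substitute:
1 = 7 − 3·2
1 = −3·5616 + 2407·7
So 7·2407 ≡ 1 (mod 5616), hence d = 2407.

2407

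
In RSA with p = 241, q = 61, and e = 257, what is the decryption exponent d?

1793

φ(n) = (p−1)(q−1) = 240·60 = 14400.
Need d with 257·d ≡ 1 (mod 14400). Apply the extended Euclidean algorithm:
14400 = 56×257 + 8
257 = 32×8 + 1
8 = 8×1 + 0
Back-substitute:
1 = 257 − 32·8
1 = −32·14400 + 1793·257
So 257·1793 ≡ 1 (mod 14400), hence d = 1793.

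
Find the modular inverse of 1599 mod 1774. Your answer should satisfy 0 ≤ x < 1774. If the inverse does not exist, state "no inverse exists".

1257

Run Euclid on (1774, 1599):
1774 = 1×1599 + 175
1599 = 9×175 + 24
175 = 7×24 + 7
24 = 3×7 + 3
7 = 2×3 + 1
3 = 3×1 + 0
Since gcd(1599, 1774) = 1, back-substitute to write 1 as a combination:
1 = 7 − 2·3
1 = −2·24 + 7·7
1 = 7·175 − 51·24
1 = −51·1599 + 466·175
1 = 466·1774 − 517·1599
Hence 1599⁻¹ ≡ -517 ≡ 1257 (mod 1774).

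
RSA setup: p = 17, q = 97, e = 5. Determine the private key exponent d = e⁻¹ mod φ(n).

φ(n) = (p−1)(q−1) = 16·96 = 1536.
Need d with 5·d ≡ 1 (mod 1536). Apply the extended Euclidean algorithm:
1536 = 307*5 + 1
5 = 5*1 + 0
Back-substitute:
1 = 1536 − 307·5
So 5·(-307) ≡ 1 (mod 1536), hence d ≡ -307 ≡ 1229 (mod 1536).

1229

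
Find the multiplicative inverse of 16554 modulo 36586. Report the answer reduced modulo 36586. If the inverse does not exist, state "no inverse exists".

no inverse exists

Euclidean algorithm on 36586, 16554:
36586 = 2*16554 + 3478
16554 = 4*3478 + 2642
3478 = 1*2642 + 836
2642 = 3*836 + 134
836 = 6*134 + 32
134 = 4*32 + 6
32 = 5*6 + 2
6 = 3*2 + 0
gcd(16554, 36586) = 2 ≠ 1, so 16554 has no multiplicative inverse modulo 36586.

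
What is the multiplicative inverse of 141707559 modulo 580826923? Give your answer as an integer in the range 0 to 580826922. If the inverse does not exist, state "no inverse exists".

446047331

gcd(580826923, 141707559) by repeated division:
580826923 = 4·141707559 + 13996687
141707559 = 10·13996687 + 1740689
13996687 = 8·1740689 + 71175
1740689 = 24·71175 + 32489
71175 = 2·32489 + 6197
32489 = 5·6197 + 1504
6197 = 4·1504 + 181
1504 = 8·181 + 56
181 = 3·56 + 13
56 = 4·13 + 4
13 = 3·4 + 1
4 = 4·1 + 0
The gcd is 1. Working backward:
1 = 13 − 3·4
1 = −3·56 + 13·13
1 = 13·181 − 42·56
1 = −42·1504 + 349·181
1 = 349·6197 − 1438·1504
1 = −1438·32489 + 7539·6197
1 = 7539·71175 − 16516·32489
1 = −16516·1740689 + 403923·71175
1 = 403923·13996687 − 3247900·1740689
1 = −3247900·141707559 + 32882923·13996687
1 = 32882923·580826923 − 134779592·141707559
Thus 141707559·(-134779592) ≡ 1 (mod 580826923); reducing, -134779592 mod 580826923 = 446047331.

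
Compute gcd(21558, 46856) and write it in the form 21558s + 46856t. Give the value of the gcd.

2

Repeated division:
46856 = 2·21558 + 3740
21558 = 5·3740 + 2858
3740 = 1·2858 + 882
2858 = 3·882 + 212
882 = 4·212 + 34
212 = 6·34 + 8
34 = 4·8 + 2
8 = 4·2 + 0
gcd(21558, 46856) = 2.
Express as a combination:
2 = 34 − 4·8
2 = −4·212 + 25·34
2 = 25·882 − 104·212
2 = −104·2858 + 337·882
2 = 337·3740 − 441·2858
2 = −441·21558 + 2542·3740
2 = 2542·46856 − 5525·21558
So 2 = (2542)·46856 + (-5525)·21558.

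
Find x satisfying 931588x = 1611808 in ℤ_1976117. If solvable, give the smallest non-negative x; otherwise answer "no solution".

955372

First find gcd(931588, 1976117):
1976117 = 2×931588 + 112941
931588 = 8×112941 + 28060
112941 = 4×28060 + 701
28060 = 40×701 + 20
701 = 35×20 + 1
20 = 20×1 + 0
gcd = 1, so a unique solution mod 1976117 exists.
Back-substitute for the Bézout coefficients:
1 = 701 − 35·20
1 = −35·28060 + 1401·701
1 = 1401·112941 − 5639·28060
1 = −5639·931588 + 46513·112941
1 = 46513·1976117 − 98665·931588
So 931588·(-98665) ≡ 1 (mod 1976117), giving 931588⁻¹ ≡ 1877452.
x ≡ 931588⁻¹·1611808 ≡ 1877452·1611808 ≡ 955372 (mod 1976117).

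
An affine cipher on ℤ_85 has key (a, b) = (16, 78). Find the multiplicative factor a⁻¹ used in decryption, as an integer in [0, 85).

Apply the Euclidean algorithm to 85 and 16:
85 = 5×16 + 5
16 = 3×5 + 1
5 = 5×1 + 0
The gcd is 1. Working backward:
1 = 16 − 3·5
1 = −3·85 + 16·16
So 16·16 ≡ 1 (mod 85).

16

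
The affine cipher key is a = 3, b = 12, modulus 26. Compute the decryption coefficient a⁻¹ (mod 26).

9

Run Euclid on (26, 3):
26 = 8×3 + 2
3 = 1×2 + 1
2 = 2×1 + 0
Since gcd(3, 26) = 1, back-substitute to write 1 as a combination:
1 = 3 − 2
1 = −26 + 9·3
So 3·9 ≡ 1 (mod 26).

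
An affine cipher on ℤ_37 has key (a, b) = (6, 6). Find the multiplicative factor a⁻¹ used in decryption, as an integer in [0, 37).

Run Euclid on (37, 6):
37 = 6*6 + 1
6 = 6*1 + 0
Since gcd(6, 37) = 1, back-substitute to write 1 as a combination:
1 = 37 − 6·6
So 6·(-6) ≡ 1 (mod 37), and -6 ≡ 31 (mod 37).

31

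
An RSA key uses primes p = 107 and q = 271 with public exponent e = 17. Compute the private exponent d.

φ(n) = (p−1)(q−1) = 106·270 = 28620.
Need d with 17·d ≡ 1 (mod 28620). Apply the extended Euclidean algorithm:
28620 = 1683*17 + 9
17 = 1*9 + 8
9 = 1*8 + 1
8 = 8*1 + 0
Back-substitute:
1 = 9 − 8
1 = −17 + 2·9
1 = 2·28620 − 3367·17
So 17·(-3367) ≡ 1 (mod 28620), hence d ≡ -3367 ≡ 25253 (mod 28620).

25253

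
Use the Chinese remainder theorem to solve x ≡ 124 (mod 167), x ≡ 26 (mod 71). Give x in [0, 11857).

5635

Write x = 124 + 167·k. Then 167·k ≡ 26 − 124 ≡ 44 (mod 71).
Need 167⁻¹ mod 71. Extended Euclid on (71, 25):
71 = 2×25 + 21
25 = 1×21 + 4
21 = 5×4 + 1
4 = 4×1 + 0
Back-substitute:
1 = 21 − 5·4
1 = −5·25 + 6·21
1 = 6·71 − 17·25
167⁻¹ ≡ 54 (mod 71), so k ≡ 54·44 ≡ 33 (mod 71).
x = 124 + 167·33 = 5635.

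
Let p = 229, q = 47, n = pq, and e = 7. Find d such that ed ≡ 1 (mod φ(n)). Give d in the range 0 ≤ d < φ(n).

4495

φ(n) = (p−1)(q−1) = 228·46 = 10488.
Need d with 7·d ≡ 1 (mod 10488). Apply the extended Euclidean algorithm:
10488 = 1498·7 + 2
7 = 3·2 + 1
2 = 2·1 + 0
Back-substitute:
1 = 7 − 3·2
1 = −3·10488 + 4495·7
So 7·4495 ≡ 1 (mod 10488), hence d = 4495.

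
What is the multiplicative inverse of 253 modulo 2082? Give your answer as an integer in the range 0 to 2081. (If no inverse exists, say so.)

1687

Run Euclid on (2082, 253):
2082 = 8·253 + 58
253 = 4·58 + 21
58 = 2·21 + 16
21 = 1·16 + 5
16 = 3·5 + 1
5 = 5·1 + 0
Since gcd(253, 2082) = 1, back-substitute to write 1 as a combination:
1 = 16 − 3·5
1 = −3·21 + 4·16
1 = 4·58 − 11·21
1 = −11·253 + 48·58
1 = 48·2082 − 395·253
Thus 253·(-395) ≡ 1 (mod 2082); reducing, -395 mod 2082 = 1687.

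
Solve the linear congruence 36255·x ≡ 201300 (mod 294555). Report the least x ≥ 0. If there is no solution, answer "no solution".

3101

First find gcd(36255, 294555):
294555 = 8*36255 + 4515
36255 = 8*4515 + 135
4515 = 33*135 + 60
135 = 2*60 + 15
60 = 4*15 + 0
gcd = 15 and 15 | 201300, so solutions exist. Divide through by 15: 2417x ≡ 13420 (mod 19637).
Now find 2417⁻¹ mod 19637:
19637 = 8×2417 + 301
2417 = 8×301 + 9
301 = 33×9 + 4
9 = 2×4 + 1
4 = 4×1 + 0
Back-substitute:
1 = 9 − 2·4
1 = −2·301 + 67·9
1 = 67·2417 − 538·301
1 = −538·19637 + 4371·2417
So 2417⁻¹ ≡ 4371 (mod 19637).
Then x ≡ 4371·13420 ≡ 3101 (mod 19637); the smallest non-negative solution is x = 3101.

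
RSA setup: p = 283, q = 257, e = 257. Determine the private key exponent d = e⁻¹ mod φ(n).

φ(n) = (p−1)(q−1) = 282·256 = 72192.
Need d with 257·d ≡ 1 (mod 72192). Apply the extended Euclidean algorithm:
72192 = 280×257 + 232
257 = 1×232 + 25
232 = 9×25 + 7
25 = 3×7 + 4
7 = 1×4 + 3
4 = 1×3 + 1
3 = 3×1 + 0
Back-substitute:
1 = 4 − 3
1 = −7 + 2·4
1 = 2·25 − 7·7
1 = −7·232 + 65·25
1 = 65·257 − 72·232
1 = −72·72192 + 20225·257
So 257·20225 ≡ 1 (mod 72192), hence d = 20225.

20225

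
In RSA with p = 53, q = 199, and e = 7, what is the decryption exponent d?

1471

φ(n) = (p−1)(q−1) = 52·198 = 10296.
Need d with 7·d ≡ 1 (mod 10296). Apply the extended Euclidean algorithm:
10296 = 1470*7 + 6
7 = 1*6 + 1
6 = 6*1 + 0
Back-substitute:
1 = 7 − 6
1 = −10296 + 1471·7
So 7·1471 ≡ 1 (mod 10296), hence d = 1471.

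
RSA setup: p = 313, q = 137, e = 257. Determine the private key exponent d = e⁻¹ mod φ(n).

φ(n) = (p−1)(q−1) = 312·136 = 42432.
Need d with 257·d ≡ 1 (mod 42432). Apply the extended Euclidean algorithm:
42432 = 165×257 + 27
257 = 9×27 + 14
27 = 1×14 + 13
14 = 1×13 + 1
13 = 13×1 + 0
Back-substitute:
1 = 14 − 13
1 = −27 + 2·14
1 = 2·257 − 19·27
1 = −19·42432 + 3137·257
So 257·3137 ≡ 1 (mod 42432), hence d = 3137.

3137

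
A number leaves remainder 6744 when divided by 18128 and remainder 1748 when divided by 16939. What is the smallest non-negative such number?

147913096

Write x = 6744 + 18128·k. Then 18128·k ≡ 1748 − 6744 ≡ 11943 (mod 16939).
Need 18128⁻¹ mod 16939. Extended Euclid on (16939, 1189):
16939 = 14×1189 + 293
1189 = 4×293 + 17
293 = 17×17 + 4
17 = 4×4 + 1
4 = 4×1 + 0
Back-substitute:
1 = 17 − 4·4
1 = −4·293 + 69·17
1 = 69·1189 − 280·293
1 = −280·16939 + 3989·1189
18128⁻¹ ≡ 3989 (mod 16939), so k ≡ 3989·11943 ≡ 8159 (mod 16939).
x = 6744 + 18128·8159 = 147913096.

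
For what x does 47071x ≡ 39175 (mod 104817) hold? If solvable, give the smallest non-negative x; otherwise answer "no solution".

First find gcd(47071, 104817):
104817 = 2×47071 + 10675
47071 = 4×10675 + 4371
10675 = 2×4371 + 1933
4371 = 2×1933 + 505
1933 = 3×505 + 418
505 = 1×418 + 87
418 = 4×87 + 70
87 = 1×70 + 17
70 = 4×17 + 2
17 = 8×2 + 1
2 = 2×1 + 0
gcd = 1, so a unique solution mod 104817 exists.
Back-substitute for the Bézout coefficients:
1 = 17 − 8·2
1 = −8·70 + 33·17
1 = 33·87 − 41·70
1 = −41·418 + 197·87
1 = 197·505 − 238·418
1 = −238·1933 + 911·505
1 = 911·4371 − 2060·1933
1 = −2060·10675 + 5031·4371
1 = 5031·47071 − 22184·10675
1 = −22184·104817 + 49399·47071
So 47071·(49399) ≡ 1 (mod 104817), giving 47071⁻¹ ≡ 49399.
x ≡ 47071⁻¹·39175 ≡ 49399·39175 ≡ 74371 (mod 104817).

74371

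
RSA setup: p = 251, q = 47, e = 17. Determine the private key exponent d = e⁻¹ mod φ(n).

φ(n) = (p−1)(q−1) = 250·46 = 11500.
Need d with 17·d ≡ 1 (mod 11500). Apply the extended Euclidean algorithm:
11500 = 676·17 + 8
17 = 2·8 + 1
8 = 8·1 + 0
Back-substitute:
1 = 17 − 2·8
1 = −2·11500 + 1353·17
So 17·1353 ≡ 1 (mod 11500), hence d = 1353.

1353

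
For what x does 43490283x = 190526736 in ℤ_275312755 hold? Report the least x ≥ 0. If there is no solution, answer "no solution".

First find gcd(43490283, 275312755):
275312755 = 6×43490283 + 14371057
43490283 = 3×14371057 + 377112
14371057 = 38×377112 + 40801
377112 = 9×40801 + 9903
40801 = 4×9903 + 1189
9903 = 8×1189 + 391
1189 = 3×391 + 16
391 = 24×16 + 7
16 = 2×7 + 2
7 = 3×2 + 1
2 = 2×1 + 0
gcd = 1, so a unique solution mod 275312755 exists.
Back-substitute for the Bézout coefficients:
1 = 7 − 3·2
1 = −3·16 + 7·7
1 = 7·391 − 171·16
1 = −171·1189 + 520·391
1 = 520·9903 − 4331·1189
1 = −4331·40801 + 17844·9903
1 = 17844·377112 − 164927·40801
1 = −164927·14371057 + 6285070·377112
1 = 6285070·43490283 − 19020137·14371057
1 = −19020137·275312755 + 120405892·43490283
So 43490283·(120405892) ≡ 1 (mod 275312755), giving 43490283⁻¹ ≡ 120405892.
x ≡ 43490283⁻¹·190526736 ≡ 120405892·190526736 ≡ 16830082 (mod 275312755).

16830082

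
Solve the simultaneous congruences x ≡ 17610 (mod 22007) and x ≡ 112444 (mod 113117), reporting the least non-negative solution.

1978755008

Write x = 17610 + 22007·k. Then 22007·k ≡ 112444 − 17610 ≡ 94834 (mod 113117).
Need 22007⁻¹ mod 113117. Extended Euclid on (113117, 22007):
113117 = 5*22007 + 3082
22007 = 7*3082 + 433
3082 = 7*433 + 51
433 = 8*51 + 25
51 = 2*25 + 1
25 = 25*1 + 0
Back-substitute:
1 = 51 − 2·25
1 = −2·433 + 17·51
1 = 17·3082 − 121·433
1 = −121·22007 + 864·3082
1 = 864·113117 − 4441·22007
22007⁻¹ ≡ 108676 (mod 113117), so k ≡ 108676·94834 ≡ 89914 (mod 113117).
x = 17610 + 22007·89914 = 1978755008.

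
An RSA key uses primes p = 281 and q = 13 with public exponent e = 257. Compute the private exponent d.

φ(n) = (p−1)(q−1) = 280·12 = 3360.
Need d with 257·d ≡ 1 (mod 3360). Apply the extended Euclidean algorithm:
3360 = 13×257 + 19
257 = 13×19 + 10
19 = 1×10 + 9
10 = 1×9 + 1
9 = 9×1 + 0
Back-substitute:
1 = 10 − 9
1 = −19 + 2·10
1 = 2·257 − 27·19
1 = −27·3360 + 353·257
So 257·353 ≡ 1 (mod 3360), hence d = 353.

353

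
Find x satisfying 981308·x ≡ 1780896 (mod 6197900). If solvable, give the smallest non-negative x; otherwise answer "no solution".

First find gcd(981308, 6197900):
6197900 = 6×981308 + 310052
981308 = 3×310052 + 51152
310052 = 6×51152 + 3140
51152 = 16×3140 + 912
3140 = 3×912 + 404
912 = 2×404 + 104
404 = 3×104 + 92
104 = 1×92 + 12
92 = 7×12 + 8
12 = 1×8 + 4
8 = 2×4 + 0
gcd = 4 and 4 | 1780896, so solutions exist. Divide through by 4: 245327x ≡ 445224 (mod 1549475).
Now find 245327⁻¹ mod 1549475:
1549475 = 6×245327 + 77513
245327 = 3×77513 + 12788
77513 = 6×12788 + 785
12788 = 16×785 + 228
785 = 3×228 + 101
228 = 2×101 + 26
101 = 3×26 + 23
26 = 1×23 + 3
23 = 7×3 + 2
3 = 1×2 + 1
2 = 2×1 + 0
Back-substitute:
1 = 3 − 2
1 = −23 + 8·3
1 = 8·26 − 9·23
1 = −9·101 + 35·26
1 = 35·228 − 79·101
1 = −79·785 + 272·228
1 = 272·12788 − 4431·785
1 = −4431·77513 + 26858·12788
1 = 26858·245327 − 85005·77513
1 = −85005·1549475 + 536888·245327
So 245327⁻¹ ≡ 536888 (mod 1549475).
Then x ≡ 536888·445224 ≡ 1013612 (mod 1549475); the smallest non-negative solution is x = 1013612.

1013612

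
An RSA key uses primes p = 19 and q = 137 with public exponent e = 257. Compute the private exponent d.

1505

φ(n) = (p−1)(q−1) = 18·136 = 2448.
Need d with 257·d ≡ 1 (mod 2448). Apply the extended Euclidean algorithm:
2448 = 9*257 + 135
257 = 1*135 + 122
135 = 1*122 + 13
122 = 9*13 + 5
13 = 2*5 + 3
5 = 1*3 + 2
3 = 1*2 + 1
2 = 2*1 + 0
Back-substitute:
1 = 3 − 2
1 = −5 + 2·3
1 = 2·13 − 5·5
1 = −5·122 + 47·13
1 = 47·135 − 52·122
1 = −52·257 + 99·135
1 = 99·2448 − 943·257
So 257·(-943) ≡ 1 (mod 2448), hence d ≡ -943 ≡ 1505 (mod 2448).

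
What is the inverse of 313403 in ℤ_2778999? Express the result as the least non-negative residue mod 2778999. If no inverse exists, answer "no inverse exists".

667379

Extended Euclidean algorithm:
2778999 = 8*313403 + 271775
313403 = 1*271775 + 41628
271775 = 6*41628 + 22007
41628 = 1*22007 + 19621
22007 = 1*19621 + 2386
19621 = 8*2386 + 533
2386 = 4*533 + 254
533 = 2*254 + 25
254 = 10*25 + 4
25 = 6*4 + 1
4 = 4*1 + 0
gcd = 1, so the inverse exists. Back-substitute:
1 = 25 − 6·4
1 = −6·254 + 61·25
1 = 61·533 − 128·254
1 = −128·2386 + 573·533
1 = 573·19621 − 4712·2386
1 = −4712·22007 + 5285·19621
1 = 5285·41628 − 9997·22007
1 = −9997·271775 + 65267·41628
1 = 65267·313403 − 75264·271775
1 = −75264·2778999 + 667379·313403
So 313403·667379 ≡ 1 (mod 2778999).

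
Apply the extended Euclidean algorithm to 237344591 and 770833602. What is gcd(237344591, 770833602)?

11

Apply Euclid's algorithm to 770833602 and 237344591:
770833602 = 3×237344591 + 58799829
237344591 = 4×58799829 + 2145275
58799829 = 27×2145275 + 877404
2145275 = 2×877404 + 390467
877404 = 2×390467 + 96470
390467 = 4×96470 + 4587
96470 = 21×4587 + 143
4587 = 32×143 + 11
143 = 13×11 + 0
gcd(237344591, 770833602) = 11.
Back-substituting:
11 = 4587 − 32·143
11 = −32·96470 + 673·4587
11 = 673·390467 − 2724·96470
11 = −2724·877404 + 6121·390467
11 = 6121·2145275 − 14966·877404
11 = −14966·58799829 + 410203·2145275
11 = 410203·237344591 − 1655778·58799829
11 = −1655778·770833602 + 5377537·237344591
So 11 = (-1655778)·770833602 + (5377537)·237344591.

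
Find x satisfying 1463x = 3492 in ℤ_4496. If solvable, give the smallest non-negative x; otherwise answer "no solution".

First find gcd(1463, 4496):
4496 = 3*1463 + 107
1463 = 13*107 + 72
107 = 1*72 + 35
72 = 2*35 + 2
35 = 17*2 + 1
2 = 2*1 + 0
gcd = 1, so a unique solution mod 4496 exists.
Back-substitute for the Bézout coefficients:
1 = 35 − 17·2
1 = −17·72 + 35·35
1 = 35·107 − 52·72
1 = −52·1463 + 711·107
1 = 711·4496 − 2185·1463
So 1463·(-2185) ≡ 1 (mod 4496), giving 1463⁻¹ ≡ 2311.
x ≡ 1463⁻¹·3492 ≡ 2311·3492 ≡ 4188 (mod 4496).

4188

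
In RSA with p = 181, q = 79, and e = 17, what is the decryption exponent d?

7433

φ(n) = (p−1)(q−1) = 180·78 = 14040.
Need d with 17·d ≡ 1 (mod 14040). Apply the extended Euclidean algorithm:
14040 = 825·17 + 15
17 = 1·15 + 2
15 = 7·2 + 1
2 = 2·1 + 0
Back-substitute:
1 = 15 − 7·2
1 = −7·17 + 8·15
1 = 8·14040 − 6607·17
So 17·(-6607) ≡ 1 (mod 14040), hence d ≡ -6607 ≡ 7433 (mod 14040).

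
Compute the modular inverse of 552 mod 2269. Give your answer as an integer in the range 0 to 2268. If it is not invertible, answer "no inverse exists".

1525

Apply the Euclidean algorithm to 2269 and 552:
2269 = 4*552 + 61
552 = 9*61 + 3
61 = 20*3 + 1
3 = 3*1 + 0
The gcd is 1. Working backward:
1 = 61 − 20·3
1 = −20·552 + 181·61
1 = 181·2269 − 744·552
So 552·(-744) ≡ 1 (mod 2269), and -744 ≡ 1525 (mod 2269).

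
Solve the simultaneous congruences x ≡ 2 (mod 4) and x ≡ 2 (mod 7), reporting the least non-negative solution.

2

Write x = 2 + 4·k. Then 4·k ≡ 2 − 2 ≡ 0 (mod 7).
Need 4⁻¹ mod 7. Extended Euclid on (7, 4):
7 = 1·4 + 3
4 = 1·3 + 1
3 = 3·1 + 0
Back-substitute:
1 = 4 − 3
1 = −7 + 2·4
4⁻¹ ≡ 2 (mod 7), so k ≡ 2·0 ≡ 0 (mod 7).
x = 2 + 4·0 = 2.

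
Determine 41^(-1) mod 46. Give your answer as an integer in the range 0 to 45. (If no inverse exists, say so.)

9

gcd(46, 41) by repeated division:
46 = 1*41 + 5
41 = 8*5 + 1
5 = 5*1 + 0
The gcd is 1. Working backward:
1 = 41 − 8·5
1 = −8·46 + 9·41
So 41·9 ≡ 1 (mod 46).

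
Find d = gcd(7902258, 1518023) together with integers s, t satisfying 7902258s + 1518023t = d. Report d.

Euclidean algorithm:
7902258 = 5×1518023 + 312143
1518023 = 4×312143 + 269451
312143 = 1×269451 + 42692
269451 = 6×42692 + 13299
42692 = 3×13299 + 2795
13299 = 4×2795 + 2119
2795 = 1×2119 + 676
2119 = 3×676 + 91
676 = 7×91 + 39
91 = 2×39 + 13
39 = 3×13 + 0
gcd(7902258, 1518023) = 13.
Express as a combination:
13 = 91 − 2·39
13 = −2·676 + 15·91
13 = 15·2119 − 47·676
13 = −47·2795 + 62·2119
13 = 62·13299 − 295·2795
13 = −295·42692 + 947·13299
13 = 947·269451 − 5977·42692
13 = −5977·312143 + 6924·269451
13 = 6924·1518023 − 33673·312143
13 = −33673·7902258 + 175289·1518023
So 13 = (-33673)·7902258 + (175289)·1518023.

13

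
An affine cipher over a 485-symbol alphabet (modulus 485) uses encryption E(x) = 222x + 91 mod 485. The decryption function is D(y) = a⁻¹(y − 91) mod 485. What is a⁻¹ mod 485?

Extended Euclidean algorithm:
485 = 2×222 + 41
222 = 5×41 + 17
41 = 2×17 + 7
17 = 2×7 + 3
7 = 2×3 + 1
3 = 3×1 + 0
The gcd is 1. Working backward:
1 = 7 − 2·3
1 = −2·17 + 5·7
1 = 5·41 − 12·17
1 = −12·222 + 65·41
1 = 65·485 − 142·222
Hence 222⁻¹ ≡ -142 ≡ 343 (mod 485).

343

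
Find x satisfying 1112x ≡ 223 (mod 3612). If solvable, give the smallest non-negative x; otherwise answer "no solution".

no solution

gcd(1112, 3612):
3612 = 3·1112 + 276
1112 = 4·276 + 8
276 = 34·8 + 4
8 = 2·4 + 0
gcd = 4, but 4 ∤ 223, so the congruence has no solution.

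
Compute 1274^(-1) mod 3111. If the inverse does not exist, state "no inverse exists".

gcd(3111, 1274) by repeated division:
3111 = 2·1274 + 563
1274 = 2·563 + 148
563 = 3·148 + 119
148 = 1·119 + 29
119 = 4·29 + 3
29 = 9·3 + 2
3 = 1·2 + 1
2 = 2·1 + 0
gcd = 1, so the inverse exists. Back-substitute:
1 = 3 − 2
1 = −29 + 10·3
1 = 10·119 − 41·29
1 = −41·148 + 51·119
1 = 51·563 − 194·148
1 = −194·1274 + 439·563
1 = 439·3111 − 1072·1274
So 1274·(-1072) ≡ 1 (mod 3111), and -1072 ≡ 2039 (mod 3111).

2039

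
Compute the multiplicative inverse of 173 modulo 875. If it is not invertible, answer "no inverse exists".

612

Run Euclid on (875, 173):
875 = 5·173 + 10
173 = 17·10 + 3
10 = 3·3 + 1
3 = 3·1 + 0
gcd = 1, so the inverse exists. Back-substitute:
1 = 10 − 3·3
1 = −3·173 + 52·10
1 = 52·875 − 263·173
So 173·(-263) ≡ 1 (mod 875), and -263 ≡ 612 (mod 875).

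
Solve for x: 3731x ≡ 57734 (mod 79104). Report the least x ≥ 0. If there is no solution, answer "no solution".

10786

First find gcd(3731, 79104):
79104 = 21·3731 + 753
3731 = 4·753 + 719
753 = 1·719 + 34
719 = 21·34 + 5
34 = 6·5 + 4
5 = 1·4 + 1
4 = 4·1 + 0
gcd = 1, so a unique solution mod 79104 exists.
Back-substitute for the Bézout coefficients:
1 = 5 − 4
1 = −34 + 7·5
1 = 7·719 − 148·34
1 = −148·753 + 155·719
1 = 155·3731 − 768·753
1 = −768·79104 + 16283·3731
So 3731·(16283) ≡ 1 (mod 79104), giving 3731⁻¹ ≡ 16283.
x ≡ 3731⁻¹·57734 ≡ 16283·57734 ≡ 10786 (mod 79104).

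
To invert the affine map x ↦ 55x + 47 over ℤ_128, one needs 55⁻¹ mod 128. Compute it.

Run Euclid on (128, 55):
128 = 2×55 + 18
55 = 3×18 + 1
18 = 18×1 + 0
The gcd is 1. Working backward:
1 = 55 − 3·18
1 = −3·128 + 7·55
So 55·7 ≡ 1 (mod 128).

7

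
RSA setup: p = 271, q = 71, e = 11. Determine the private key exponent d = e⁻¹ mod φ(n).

8591

φ(n) = (p−1)(q−1) = 270·70 = 18900.
Need d with 11·d ≡ 1 (mod 18900). Apply the extended Euclidean algorithm:
18900 = 1718*11 + 2
11 = 5*2 + 1
2 = 2*1 + 0
Back-substitute:
1 = 11 − 5·2
1 = −5·18900 + 8591·11
So 11·8591 ≡ 1 (mod 18900), hence d = 8591.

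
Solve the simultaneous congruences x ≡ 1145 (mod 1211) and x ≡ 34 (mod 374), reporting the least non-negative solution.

Write x = 1145 + 1211·k. Then 1211·k ≡ 34 − 1145 ≡ 11 (mod 374).
Need 1211⁻¹ mod 374. Extended Euclid on (374, 89):
374 = 4*89 + 18
89 = 4*18 + 17
18 = 1*17 + 1
17 = 17*1 + 0
Back-substitute:
1 = 18 − 17
1 = −89 + 5·18
1 = 5·374 − 21·89
1211⁻¹ ≡ 353 (mod 374), so k ≡ 353·11 ≡ 143 (mod 374).
x = 1145 + 1211·143 = 174318.

174318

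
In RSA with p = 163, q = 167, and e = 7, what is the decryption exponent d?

φ(n) = (p−1)(q−1) = 162·166 = 26892.
Need d with 7·d ≡ 1 (mod 26892). Apply the extended Euclidean algorithm:
26892 = 3841·7 + 5
7 = 1·5 + 2
5 = 2·2 + 1
2 = 2·1 + 0
Back-substitute:
1 = 5 − 2·2
1 = −2·7 + 3·5
1 = 3·26892 − 11525·7
So 7·(-11525) ≡ 1 (mod 26892), hence d ≡ -11525 ≡ 15367 (mod 26892).

15367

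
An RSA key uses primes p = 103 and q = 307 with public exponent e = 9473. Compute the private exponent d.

φ(n) = (p−1)(q−1) = 102·306 = 31212.
Need d with 9473·d ≡ 1 (mod 31212). Apply the extended Euclidean algorithm:
31212 = 3·9473 + 2793
9473 = 3·2793 + 1094
2793 = 2·1094 + 605
1094 = 1·605 + 489
605 = 1·489 + 116
489 = 4·116 + 25
116 = 4·25 + 16
25 = 1·16 + 9
16 = 1·9 + 7
9 = 1·7 + 2
7 = 3·2 + 1
2 = 2·1 + 0
Back-substitute:
1 = 7 − 3·2
1 = −3·9 + 4·7
1 = 4·16 − 7·9
1 = −7·25 + 11·16
1 = 11·116 − 51·25
1 = −51·489 + 215·116
1 = 215·605 − 266·489
1 = −266·1094 + 481·605
1 = 481·2793 − 1228·1094
1 = −1228·9473 + 4165·2793
1 = 4165·31212 − 13723·9473
So 9473·(-13723) ≡ 1 (mod 31212), hence d ≡ -13723 ≡ 17489 (mod 31212).

17489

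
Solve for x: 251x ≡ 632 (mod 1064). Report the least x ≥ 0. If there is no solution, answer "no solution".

First find gcd(251, 1064):
1064 = 4×251 + 60
251 = 4×60 + 11
60 = 5×11 + 5
11 = 2×5 + 1
5 = 5×1 + 0
gcd = 1, so a unique solution mod 1064 exists.
Back-substitute for the Bézout coefficients:
1 = 11 − 2·5
1 = −2·60 + 11·11
1 = 11·251 − 46·60
1 = −46·1064 + 195·251
So 251·(195) ≡ 1 (mod 1064), giving 251⁻¹ ≡ 195.
x ≡ 251⁻¹·632 ≡ 195·632 ≡ 880 (mod 1064).

880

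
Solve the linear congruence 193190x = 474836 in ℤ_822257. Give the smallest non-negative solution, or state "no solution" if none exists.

First find gcd(193190, 822257):
822257 = 4*193190 + 49497
193190 = 3*49497 + 44699
49497 = 1*44699 + 4798
44699 = 9*4798 + 1517
4798 = 3*1517 + 247
1517 = 6*247 + 35
247 = 7*35 + 2
35 = 17*2 + 1
2 = 2*1 + 0
gcd = 1, so a unique solution mod 822257 exists.
Back-substitute for the Bézout coefficients:
1 = 35 − 17·2
1 = −17·247 + 120·35
1 = 120·1517 − 737·247
1 = −737·4798 + 2331·1517
1 = 2331·44699 − 21716·4798
1 = −21716·49497 + 24047·44699
1 = 24047·193190 − 93857·49497
1 = −93857·822257 + 399475·193190
So 193190·(399475) ≡ 1 (mod 822257), giving 193190⁻¹ ≡ 399475.
x ≡ 193190⁻¹·474836 ≡ 399475·474836 ≡ 288284 (mod 822257).

288284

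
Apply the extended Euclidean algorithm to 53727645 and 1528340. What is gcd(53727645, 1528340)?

5

Apply Euclid's algorithm to 53727645 and 1528340:
53727645 = 35·1528340 + 235745
1528340 = 6·235745 + 113870
235745 = 2·113870 + 8005
113870 = 14·8005 + 1800
8005 = 4·1800 + 805
1800 = 2·805 + 190
805 = 4·190 + 45
190 = 4·45 + 10
45 = 4·10 + 5
10 = 2·5 + 0
gcd(53727645, 1528340) = 5.
Working backward:
5 = 45 − 4·10
5 = −4·190 + 17·45
5 = 17·805 − 72·190
5 = −72·1800 + 161·805
5 = 161·8005 − 716·1800
5 = −716·113870 + 10185·8005
5 = 10185·235745 − 21086·113870
5 = −21086·1528340 + 136701·235745
5 = 136701·53727645 − 4805621·1528340
So 5 = (136701)·53727645 + (-4805621)·1528340.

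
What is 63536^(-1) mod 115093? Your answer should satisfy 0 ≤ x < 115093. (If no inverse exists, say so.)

Compute gcd(63536, 115093):
115093 = 1*63536 + 51557
63536 = 1*51557 + 11979
51557 = 4*11979 + 3641
11979 = 3*3641 + 1056
3641 = 3*1056 + 473
1056 = 2*473 + 110
473 = 4*110 + 33
110 = 3*33 + 11
33 = 3*11 + 0
gcd(63536, 115093) = 11 ≠ 1, so 63536 has no multiplicative inverse modulo 115093.

no inverse exists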